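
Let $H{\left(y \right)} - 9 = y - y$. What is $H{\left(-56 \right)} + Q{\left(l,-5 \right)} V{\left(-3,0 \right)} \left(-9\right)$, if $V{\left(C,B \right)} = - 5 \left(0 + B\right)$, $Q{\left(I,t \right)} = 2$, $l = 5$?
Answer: $9$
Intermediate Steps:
$V{\left(C,B \right)} = - 5 B$
$H{\left(y \right)} = 9$ ($H{\left(y \right)} = 9 + \left(y - y\right) = 9 + 0 = 9$)
$H{\left(-56 \right)} + Q{\left(l,-5 \right)} V{\left(-3,0 \right)} \left(-9\right) = 9 + 2 \left(\left(-5\right) 0\right) \left(-9\right) = 9 + 2 \cdot 0 \left(-9\right) = 9 + 0 \left(-9\right) = 9 + 0 = 9$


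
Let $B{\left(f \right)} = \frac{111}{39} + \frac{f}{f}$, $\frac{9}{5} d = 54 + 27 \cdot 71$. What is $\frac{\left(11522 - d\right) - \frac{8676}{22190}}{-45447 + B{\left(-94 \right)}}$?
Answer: $- \frac{1503881951}{6554493295} \approx -0.22944$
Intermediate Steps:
$d = 1095$ ($d = \frac{5 \left(54 + 27 \cdot 71\right)}{9} = \frac{5 \left(54 + 1917\right)}{9} = \frac{5}{9} \cdot 1971 = 1095$)
$B{\left(f \right)} = \frac{50}{13}$ ($B{\left(f \right)} = 111 \cdot \frac{1}{39} + 1 = \frac{37}{13} + 1 = \frac{50}{13}$)
$\frac{\left(11522 - d\right) - \frac{8676}{22190}}{-45447 + B{\left(-94 \right)}} = \frac{\left(11522 - 1095\right) - \frac{8676}{22190}}{-45447 + \frac{50}{13}} = \frac{\left(11522 - 1095\right) - \frac{4338}{11095}}{- \frac{590761}{13}} = \left(10427 - \frac{4338}{11095}\right) \left(- \frac{13}{590761}\right) = \frac{115683227}{11095} \left(- \frac{13}{590761}\right) = - \frac{1503881951}{6554493295}$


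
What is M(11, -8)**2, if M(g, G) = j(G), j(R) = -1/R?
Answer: 1/64 ≈ 0.015625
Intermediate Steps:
M(g, G) = -1/G
M(11, -8)**2 = (-1/(-8))**2 = (-1*(-1/8))**2 = (1/8)**2 = 1/64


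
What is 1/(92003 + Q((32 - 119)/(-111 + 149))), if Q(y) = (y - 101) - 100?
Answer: 38/3488389 ≈ 1.0893e-5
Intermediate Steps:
Q(y) = -201 + y (Q(y) = (-101 + y) - 100 = -201 + y)
1/(92003 + Q((32 - 119)/(-111 + 149))) = 1/(92003 + (-201 + (32 - 119)/(-111 + 149))) = 1/(92003 + (-201 - 87/38)) = 1/(92003 - 7725/38) = 1/(3488389/38) = 38/3488389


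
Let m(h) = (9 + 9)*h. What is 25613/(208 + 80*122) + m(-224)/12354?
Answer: 6576953/2932016 ≈ 2.2431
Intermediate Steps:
m(h) = 18*h
25613/(208 + 80*122) + m(-224)/12354 = 25613/(208 + 80*122) + (18*(-224))/12354 = 25613/(208 + 9760) - 4032*1/12354 = 25613/9968 - 672/2059 = 25613*(1/9968) - 672/2059 = 3659/1424 - 672/2059 = 6576953/2932016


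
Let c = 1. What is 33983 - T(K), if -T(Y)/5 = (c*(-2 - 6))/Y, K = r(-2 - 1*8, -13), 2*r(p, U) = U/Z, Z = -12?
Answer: 440819/13 ≈ 33909.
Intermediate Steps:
r(p, U) = -U/24 (r(p, U) = (U/(-12))/2 = (U*(-1/12))/2 = (-U/12)/2 = -U/24)
K = 13/24 (K = -1/24*(-13) = 13/24 ≈ 0.54167)
T(Y) = 40/Y (T(Y) = -5*1*(-2 - 6)/Y = -5*1*(-8)/Y = -(-40)/Y = 40/Y)
33983 - T(K) = 33983 - 40/13/24 = 33983 - 40*24/13 = 33983 - 1*960/13 = 33983 - 960/13 = 440819/13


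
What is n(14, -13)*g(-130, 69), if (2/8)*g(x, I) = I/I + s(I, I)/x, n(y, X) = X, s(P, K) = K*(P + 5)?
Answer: 9952/5 ≈ 1990.4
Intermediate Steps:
s(P, K) = K*(5 + P)
g(x, I) = 4 + 4*I*(5 + I)/x (g(x, I) = 4*(I/I + (I*(5 + I))/x) = 4*(1 + I*(5 + I)/x) = 4 + 4*I*(5 + I)/x)
n(14, -13)*g(-130, 69) = -52*(-130 + 69*(5 + 69))/(-130) = -52*(-1)*(-130 + 69*74)/130 = -52*(-1)*(-130 + 5106)/130 = -52*(-1)*4976/130 = -13*(-9952/65) = 9952/5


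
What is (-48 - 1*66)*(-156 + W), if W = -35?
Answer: 21774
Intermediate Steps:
(-48 - 1*66)*(-156 + W) = (-48 - 1*66)*(-156 - 35) = (-48 - 66)*(-191) = -114*(-191) = 21774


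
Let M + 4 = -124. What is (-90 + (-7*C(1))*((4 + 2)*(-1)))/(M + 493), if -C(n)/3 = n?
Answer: -216/365 ≈ -0.59178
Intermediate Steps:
C(n) = -3*n
M = -128 (M = -4 - 124 = -128)
(-90 + (-7*C(1))*((4 + 2)*(-1)))/(M + 493) = (-90 + (-(-21))*((4 + 2)*(-1)))/(-128 + 493) = (-90 + (-7*(-3))*(6*(-1)))/365 = (-90 + 21*(-6))*(1/365) = (-90 - 126)*(1/365) = -216*1/365 = -216/365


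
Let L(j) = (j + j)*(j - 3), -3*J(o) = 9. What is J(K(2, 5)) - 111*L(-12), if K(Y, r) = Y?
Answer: -39963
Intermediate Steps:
J(o) = -3 (J(o) = -⅓*9 = -3)
L(j) = 2*j*(-3 + j) (L(j) = (2*j)*(-3 + j) = 2*j*(-3 + j))
J(K(2, 5)) - 111*L(-12) = -3 - 222*(-12)*(-3 - 12) = -3 - 222*(-12)*(-15) = -3 - 111*360 = -3 - 39960 = -39963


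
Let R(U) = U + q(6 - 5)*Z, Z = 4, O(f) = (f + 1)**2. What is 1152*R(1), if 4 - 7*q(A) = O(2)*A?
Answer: -14976/7 ≈ -2139.4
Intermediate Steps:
O(f) = (1 + f)**2
q(A) = 4/7 - 9*A/7 (q(A) = 4/7 - (1 + 2)**2*A/7 = 4/7 - 3**2*A/7 = 4/7 - 9*A/7)
R(U) = -20/7 + U (R(U) = U + (4/7 - 9*(6 - 5)/7)*4 = U + (4/7 - 9/7*1)*4 = U + (4/7 - 9/7)*4 = U - 5/7*4 = U - 20/7 = -20/7 + U)
1152*R(1) = 1152*(-20/7 + 1) = 1152*(-13/7) = -14976/7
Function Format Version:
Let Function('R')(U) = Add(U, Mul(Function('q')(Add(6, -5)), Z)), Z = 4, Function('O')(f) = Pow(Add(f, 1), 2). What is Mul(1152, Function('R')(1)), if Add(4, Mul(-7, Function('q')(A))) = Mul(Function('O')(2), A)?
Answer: Rational(-14976, 7) ≈ -2139.4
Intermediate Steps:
Function('O')(f) = Pow(Add(1, f), 2)
Function('q')(A) = Add(Rational(4, 7), Mul(Rational(-9, 7), A)) (Function('q')(A) = Add(Rational(4, 7), Mul(Rational(-1, 7), Mul(Pow(Add(1, 2), 2), A))) = Add(Rational(4, 7), Mul(Rational(-1, 7), Mul(Pow(3, 2), A))) = Add(Rational(4, 7), Mul(Rational(-1, 7), Mul(9, A))) = Add(Rational(4, 7), Mul(Rational(-9, 7), A)))
Function('R')(U) = Add(Rational(-20, 7), U) (Function('R')(U) = Add(U, Mul(Add(Rational(4, 7), Mul(Rational(-9, 7), Add(6, -5))), 4)) = Add(U, Mul(Add(Rational(4, 7), Mul(Rational(-9, 7), 1)), 4)) = Add(U, Mul(Add(Rational(4, 7), Rational(-9, 7)), 4)) = Add(U, Mul(Rational(-5, 7), 4)) = Add(U, Rational(-20, 7)) = Add(Rational(-20, 7), U))
Mul(1152, Function('R')(1)) = Mul(1152, Add(Rational(-20, 7), 1)) = Mul(1152, Rational(-13, 7)) = Rational(-14976, 7)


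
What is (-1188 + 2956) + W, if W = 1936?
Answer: 3704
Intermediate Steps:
(-1188 + 2956) + W = (-1188 + 2956) + 1936 = 1768 + 1936 = 3704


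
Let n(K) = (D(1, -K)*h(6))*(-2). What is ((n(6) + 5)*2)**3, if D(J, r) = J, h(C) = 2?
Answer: 8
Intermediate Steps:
n(K) = -4 (n(K) = (1*2)*(-2) = 2*(-2) = -4)
((n(6) + 5)*2)**3 = ((-4 + 5)*2)**3 = (1*2)**3 = 2**3 = 8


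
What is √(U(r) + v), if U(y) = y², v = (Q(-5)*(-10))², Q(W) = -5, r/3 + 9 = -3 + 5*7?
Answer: √7261 ≈ 85.212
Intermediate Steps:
r = 69 (r = -27 + 3*(-3 + 5*7) = -27 + 3*(-3 + 35) = -27 + 3*32 = -27 + 96 = 69)
v = 2500 (v = (-5*(-10))² = 50² = 2500)
√(U(r) + v) = √(69² + 2500) = √(4761 + 2500) = √7261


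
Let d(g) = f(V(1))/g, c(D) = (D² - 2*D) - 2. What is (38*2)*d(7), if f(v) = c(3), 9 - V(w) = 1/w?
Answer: 76/7 ≈ 10.857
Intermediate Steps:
V(w) = 9 - 1/w
c(D) = -2 + D² - 2*D
f(v) = 1 (f(v) = -2 + 3² - 2*3 = -2 + 9 - 6 = 1)
d(g) = 1/g
(38*2)*d(7) = (38*2)/7 = 76*(⅐) = 76/7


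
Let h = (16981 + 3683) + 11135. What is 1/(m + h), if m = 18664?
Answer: 1/50463 ≈ 1.9817e-5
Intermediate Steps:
h = 31799 (h = 20664 + 11135 = 31799)
1/(m + h) = 1/(18664 + 31799) = 1/50463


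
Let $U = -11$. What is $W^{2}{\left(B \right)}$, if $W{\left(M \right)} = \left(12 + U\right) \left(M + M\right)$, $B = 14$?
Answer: $784$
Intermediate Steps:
$W{\left(M \right)} = 2 M$ ($W{\left(M \right)} = \left(12 - 11\right) \left(M + M\right) = 1 \cdot 2 M = 2 M$)
$W^{2}{\left(B \right)} = \left(2 \cdot 14\right)^{2} = 28^{2} = 784$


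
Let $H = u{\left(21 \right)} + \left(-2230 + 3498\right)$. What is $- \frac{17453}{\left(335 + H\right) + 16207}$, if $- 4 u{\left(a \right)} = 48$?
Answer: $- \frac{17453}{17798} \approx -0.98062$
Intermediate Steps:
$u{\left(a \right)} = -12$ ($u{\left(a \right)} = \left(- \frac{1}{4}\right) 48 = -12$)
$H = 1256$ ($H = -12 + \left(-2230 + 3498\right) = -12 + 1268 = 1256$)
$- \frac{17453}{\left(335 + H\right) + 16207} = - \frac{17453}{\left(335 + 1256\right) + 16207} = - \frac{17453}{1591 + 16207} = - \frac{17453}{17798}$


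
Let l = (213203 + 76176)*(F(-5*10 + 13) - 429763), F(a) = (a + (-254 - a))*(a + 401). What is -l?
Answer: 151119212001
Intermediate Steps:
F(a) = -101854 - 254*a (F(a) = -254*(401 + a) = -101854 - 254*a)
l = -151119212001 (l = (213203 + 76176)*((-101854 - 254*(-5*10 + 13)) - 429763) = 289379*((-101854 - 254*(-50 + 13)) - 429763) = 289379*((-101854 - 254*(-37)) - 429763) = 289379*((-101854 + 9398) - 429763) = 289379*(-92456 - 429763) = 289379*(-522219) = -151119212001)
-l = -1*(-151119212001) = 151119212001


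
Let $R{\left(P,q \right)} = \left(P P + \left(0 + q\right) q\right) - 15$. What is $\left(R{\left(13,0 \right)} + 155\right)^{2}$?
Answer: $95481$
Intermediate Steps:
$R{\left(P,q \right)} = -15 + P^{2} + q^{2}$ ($R{\left(P,q \right)} = \left(P^{2} + q q\right) - 15 = \left(P^{2} + q^{2}\right) - 15 = -15 + P^{2} + q^{2}$)
$\left(R{\left(13,0 \right)} + 155\right)^{2} = \left(\left(-15 + 13^{2} + 0^{2}\right) + 155\right)^{2} = \left(\left(-15 + 169 + 0\right) + 155\right)^{2} = \left(154 + 155\right)^{2} = 309^{2} = 95481$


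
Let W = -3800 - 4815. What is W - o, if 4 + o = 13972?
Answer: -22583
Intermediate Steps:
o = 13968 (o = -4 + 13972 = 13968)
W = -8615
W - o = -8615 - 1*13968 = -8615 - 13968 = -22583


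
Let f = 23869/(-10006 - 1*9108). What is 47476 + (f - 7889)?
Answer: 756642049/19114 ≈ 39586.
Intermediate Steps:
f = -23869/19114 (f = 23869/(-10006 - 9108) = 23869/(-19114) = 23869*(-1/19114) = -23869/19114 ≈ -1.2488)
47476 + (f - 7889) = 47476 + (-23869/19114 - 7889) = 47476 - 150814215/19114 = 756642049/19114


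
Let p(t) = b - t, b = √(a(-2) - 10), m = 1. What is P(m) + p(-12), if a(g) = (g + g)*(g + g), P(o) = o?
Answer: 13 + √6 ≈ 15.449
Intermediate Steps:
a(g) = 4*g² (a(g) = (2*g)*(2*g) = 4*g²)
b = √6 (b = √(4*(-2)² - 10) = √(4*4 - 10) = √(16 - 10) = √6 ≈ 2.4495)
p(t) = √6 - t
P(m) + p(-12) = 1 + (√6 - 1*(-12)) = 1 + (√6 + 12) = 1 + (12 + √6) = 13 + √6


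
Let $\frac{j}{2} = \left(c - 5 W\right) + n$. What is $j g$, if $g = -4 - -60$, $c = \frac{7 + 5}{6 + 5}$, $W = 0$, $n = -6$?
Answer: $- \frac{6048}{11} \approx -549.82$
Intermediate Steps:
$c = \frac{12}{11} \approx 1.0909$
$g = 56$ ($g = -4 + 60 = 56$)
$j = - \frac{108}{11}$ ($j = 2 \left(\left(\frac{12}{11} - 0\right) - 6\right) = 2 \left(\left(\frac{12}{11} + 0\right) - 6\right) = 2 \left(\frac{12}{11} - 6\right) = 2 \left(- \frac{54}{11}\right) = - \frac{108}{11} \approx -9.8182$)
$j g = \left(- \frac{108}{11}\right) 56 = - \frac{6048}{11}$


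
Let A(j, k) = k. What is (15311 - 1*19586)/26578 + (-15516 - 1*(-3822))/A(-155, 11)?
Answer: -310850157/292358 ≈ -1063.3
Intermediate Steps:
(15311 - 1*19586)/26578 + (-15516 - 1*(-3822))/A(-155, 11) = (15311 - 1*19586)/26578 + (-15516 - 1*(-3822))/11 = (15311 - 19586)*(1/26578) + (-15516 + 3822)*(1/11) = -4275*1/26578 - 11694*1/11 = -4275/26578 - 11694/11 = -310850157/292358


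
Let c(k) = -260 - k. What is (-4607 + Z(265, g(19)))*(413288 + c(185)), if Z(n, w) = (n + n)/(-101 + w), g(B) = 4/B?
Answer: -729285095285/383 ≈ -1.9041e+9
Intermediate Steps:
Z(n, w) = 2*n/(-101 + w) (Z(n, w) = (2*n)/(-101 + w) = 2*n/(-101 + w))
(-4607 + Z(265, g(19)))*(413288 + c(185)) = (-4607 + 2*265/(-101 + 4/19))*(413288 + (-260 - 1*185)) = (-4607 + 2*265/(-101 + 4*(1/19)))*(413288 + (-260 - 185)) = (-4607 + 2*265/(-101 + 4/19))*(413288 - 445) = (-4607 + 2*265/(-1915/19))*412843 = (-4607 + 2*265*(-19/1915))*412843 = (-4607 - 2014/383)*412843 = -1766495/383*412843 = -729285095285/383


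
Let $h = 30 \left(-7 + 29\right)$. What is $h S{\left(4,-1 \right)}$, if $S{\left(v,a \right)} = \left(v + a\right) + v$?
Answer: $4620$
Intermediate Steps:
$S{\left(v,a \right)} = a + 2 v$ ($S{\left(v,a \right)} = \left(a + v\right) + v = a + 2 v$)
$h = 660$ ($h = 30 \cdot 22 = 660$)
$h S{\left(4,-1 \right)} = 660 \left(-1 + 2 \cdot 4\right) = 660 \left(-1 + 8\right) = 660 \cdot 7 = 4620$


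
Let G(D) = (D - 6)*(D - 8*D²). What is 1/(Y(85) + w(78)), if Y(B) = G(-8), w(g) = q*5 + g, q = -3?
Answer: 1/7343 ≈ 0.00013618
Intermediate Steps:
w(g) = -15 + g (w(g) = -3*5 + g = -15 + g)
G(D) = (-6 + D)*(D - 8*D²)
Y(B) = 7280 (Y(B) = -8*(-6 - 8*(-8)² + 49*(-8)) = -8*(-6 - 8*64 - 392) = -8*(-6 - 512 - 392) = -8*(-910) = 7280)
1/(Y(85) + w(78)) = 1/(7280 + (-15 + 78)) = 1/(7280 + 63) = 1/7343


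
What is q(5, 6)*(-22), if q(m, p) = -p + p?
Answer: 0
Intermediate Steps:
q(m, p) = 0
q(5, 6)*(-22) = 0*(-22) = 0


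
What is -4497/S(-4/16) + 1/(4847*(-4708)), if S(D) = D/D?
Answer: -102620082973/22819676 ≈ -4497.0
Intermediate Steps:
S(D) = 1
-4497/S(-4/16) + 1/(4847*(-4708)) = -4497/1 + 1/(4847*(-4708)) = -4497*1 + (1/4847)*(-1/4708) = -4497 - 1/22819676 = -102620082973/22819676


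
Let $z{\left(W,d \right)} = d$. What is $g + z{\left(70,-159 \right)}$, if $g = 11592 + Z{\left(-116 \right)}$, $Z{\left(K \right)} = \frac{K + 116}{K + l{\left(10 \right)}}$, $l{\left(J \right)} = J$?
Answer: $11433$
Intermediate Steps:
$Z{\left(K \right)} = \frac{116 + K}{10 + K}$ ($Z{\left(K \right)} = \frac{K + 116}{K + 10} = \frac{116 + K}{10 + K}$)
$g = 11592$ ($g = 11592 + \frac{116 - 116}{10 - 116} = 11592 + \frac{1}{-106} \cdot 0 = 11592 - 0 = 11592 + 0 = 11592$)
$g + z{\left(70,-159 \right)} = 11592 - 159 = 11433$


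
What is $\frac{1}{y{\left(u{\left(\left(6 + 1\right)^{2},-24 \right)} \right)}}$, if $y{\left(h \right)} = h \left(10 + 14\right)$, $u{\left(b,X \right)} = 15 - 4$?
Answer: $\frac{1}{264} \approx 0.0037879$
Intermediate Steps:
$u{\left(b,X \right)} = 11$
$y{\left(h \right)} = 24 h$ ($y{\left(h \right)} = h 24 = 24 h$)
$\frac{1}{y{\left(u{\left(\left(6 + 1\right)^{2},-24 \right)} \right)}} = \frac{1}{24 \cdot 11} = \frac{1}{264}$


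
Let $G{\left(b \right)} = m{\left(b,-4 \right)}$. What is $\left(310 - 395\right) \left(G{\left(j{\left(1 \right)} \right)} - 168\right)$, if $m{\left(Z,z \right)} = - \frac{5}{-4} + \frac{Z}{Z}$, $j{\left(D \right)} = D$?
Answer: $\frac{56355}{4} \approx 14089.0$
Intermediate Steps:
$m{\left(Z,z \right)} = \frac{9}{4}$ ($m{\left(Z,z \right)} = \left(-5\right) \left(- \frac{1}{4}\right) + 1 = \frac{5}{4} + 1 = \frac{9}{4}$)
$G{\left(b \right)} = \frac{9}{4}$
$\left(310 - 395\right) \left(G{\left(j{\left(1 \right)} \right)} - 168\right) = \left(310 - 395\right) \left(\frac{9}{4} - 168\right) = \left(-85\right) \left(- \frac{663}{4}\right) = \frac{56355}{4}$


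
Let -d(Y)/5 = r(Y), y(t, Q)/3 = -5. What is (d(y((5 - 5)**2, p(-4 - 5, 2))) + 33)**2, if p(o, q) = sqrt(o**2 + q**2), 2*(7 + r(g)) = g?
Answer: 44521/4 ≈ 11130.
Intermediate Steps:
r(g) = -7 + g/2
y(t, Q) = -15 (y(t, Q) = 3*(-5) = -15)
d(Y) = 35 - 5*Y/2 (d(Y) = -5*(-7 + Y/2) = 35 - 5*Y/2)
(d(y((5 - 5)**2, p(-4 - 5, 2))) + 33)**2 = ((35 - 5/2*(-15)) + 33)**2 = ((35 + 75/2) + 33)**2 = (145/2 + 33)**2 = (211/2)**2 = 44521/4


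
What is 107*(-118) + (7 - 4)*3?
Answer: -12617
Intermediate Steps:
107*(-118) + (7 - 4)*3 = -12626 + 3*3 = -12626 + 9 = -12617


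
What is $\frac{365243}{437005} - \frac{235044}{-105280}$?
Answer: $\frac{7058409313}{2300394320} \approx 3.0683$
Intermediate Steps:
$\frac{365243}{437005} - \frac{235044}{-105280} = 365243 \cdot \frac{1}{437005} - - \frac{58761}{26320} = \frac{365243}{437005} + \frac{58761}{26320} = \frac{7058409313}{2300394320}$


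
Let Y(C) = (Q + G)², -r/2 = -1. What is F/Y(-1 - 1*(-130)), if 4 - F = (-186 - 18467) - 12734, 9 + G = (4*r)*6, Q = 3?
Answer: 31391/1764 ≈ 17.795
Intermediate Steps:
r = 2 (r = -2*(-1) = 2)
G = 39 (G = -9 + (4*2)*6 = -9 + 8*6 = -9 + 48 = 39)
F = 31391 (F = 4 - ((-186 - 18467) - 12734) = 4 - (-18653 - 12734) = 4 - 1*(-31387) = 4 + 31387 = 31391)
Y(C) = 1764 (Y(C) = (3 + 39)² = 42² = 1764)
F/Y(-1 - 1*(-130)) = 31391/1764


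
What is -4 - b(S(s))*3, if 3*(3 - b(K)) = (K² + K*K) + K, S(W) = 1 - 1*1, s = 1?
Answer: -13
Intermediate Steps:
S(W) = 0 (S(W) = 1 - 1 = 0)
b(K) = 3 - 2*K²/3 - K/3 (b(K) = 3 - ((K² + K*K) + K)/3 = 3 - ((K² + K²) + K)/3 = 3 - (2*K² + K)/3 = 3 - (K + 2*K²)/3 = 3 + (-2*K²/3 - K/3) = 3 - 2*K²/3 - K/3)
-4 - b(S(s))*3 = -4 - (3 - ⅔*0² - ⅓*0)*3 = -4 - (3 - ⅔*0 + 0)*3 = -4 - (3 + 0 + 0)*3 = -4 - 1*3*3 = -4 - 3*3 = -4 - 9 = -13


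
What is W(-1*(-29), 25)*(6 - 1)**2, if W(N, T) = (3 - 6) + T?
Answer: 550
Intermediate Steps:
W(N, T) = -3 + T
W(-1*(-29), 25)*(6 - 1)**2 = (-3 + 25)*(6 - 1)**2 = 22*5**2 = 22*25 = 550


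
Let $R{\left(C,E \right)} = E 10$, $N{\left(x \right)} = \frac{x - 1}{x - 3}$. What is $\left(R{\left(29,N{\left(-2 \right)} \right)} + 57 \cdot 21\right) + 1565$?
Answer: $2768$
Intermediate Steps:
$N{\left(x \right)} = \frac{-1 + x}{-3 + x}$
$R{\left(C,E \right)} = 10 E$
$\left(R{\left(29,N{\left(-2 \right)} \right)} + 57 \cdot 21\right) + 1565 = \left(10 \frac{-1 - 2}{-3 - 2} + 57 \cdot 21\right) + 1565 = \left(10 \frac{1}{-5} \left(-3\right) + 1197\right) + 1565 = \left(10 \left(\left(- \frac{1}{5}\right) \left(-3\right)\right) + 1197\right) + 1565 = \left(10 \cdot \frac{3}{5} + 1197\right) + 1565 = \left(6 + 1197\right) + 1565 = 1203 + 1565 = 2768$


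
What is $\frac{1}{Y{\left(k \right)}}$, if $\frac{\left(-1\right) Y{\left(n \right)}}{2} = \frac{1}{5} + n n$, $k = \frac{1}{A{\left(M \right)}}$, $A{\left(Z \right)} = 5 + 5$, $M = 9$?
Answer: $- \frac{50}{21} \approx -2.381$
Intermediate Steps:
$A{\left(Z \right)} = 10$
$k = \frac{1}{10} \approx 0.1$
$Y{\left(n \right)} = - \frac{2}{5} - 2 n^{2}$ ($Y{\left(n \right)} = - 2 \left(\frac{1}{5} + n n\right) = - 2 \left(\frac{1}{5} + n^{2}\right) = - \frac{2}{5} - 2 n^{2}$)
$\frac{1}{Y{\left(k \right)}} = \frac{1}{- \frac{2}{5} - \frac{2}{100}} = \frac{1}{- \frac{2}{5} - \frac{1}{50}} = \frac{1}{- \frac{21}{50}} = - \frac{50}{21}$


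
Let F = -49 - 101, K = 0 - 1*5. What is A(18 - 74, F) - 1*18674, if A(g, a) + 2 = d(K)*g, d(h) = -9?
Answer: -18172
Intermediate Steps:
K = -5 (K = 0 - 5 = -5)
F = -150
A(g, a) = -2 - 9*g
A(18 - 74, F) - 1*18674 = (-2 - 9*(18 - 74)) - 1*18674 = (-2 - 9*(-56)) - 18674 = (-2 + 504) - 18674 = 502 - 18674 = -18172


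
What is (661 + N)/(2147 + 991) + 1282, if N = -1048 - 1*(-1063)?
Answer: 2011796/1569 ≈ 1282.2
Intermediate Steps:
N = 15 (N = -1048 + 1063 = 15)
(661 + N)/(2147 + 991) + 1282 = (661 + 15)/(2147 + 991) + 1282 = 676/3138 + 1282 = 676*(1/3138) + 1282 = 338/1569 + 1282 = 2011796/1569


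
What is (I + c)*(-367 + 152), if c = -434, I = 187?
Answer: 53105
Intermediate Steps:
(I + c)*(-367 + 152) = (187 - 434)*(-367 + 152) = -247*(-215) = 53105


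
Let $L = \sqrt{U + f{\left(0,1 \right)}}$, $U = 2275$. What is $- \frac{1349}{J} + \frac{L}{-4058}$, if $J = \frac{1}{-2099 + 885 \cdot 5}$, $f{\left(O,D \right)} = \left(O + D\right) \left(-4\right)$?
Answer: $-3137774 - \frac{\sqrt{2271}}{4058} \approx -3.1378 \cdot 10^{6}$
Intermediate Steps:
$f{\left(O,D \right)} = - 4 D - 4 O$ ($f{\left(O,D \right)} = \left(D + O\right) \left(-4\right) = - 4 D - 4 O$)
$L = \sqrt{2271}$ ($L = \sqrt{2275 - 4} = \sqrt{2271} \approx 47.655$)
$J = \frac{1}{2326}$ ($J = \frac{1}{-2099 + 4425} = \frac{1}{2326} \approx 0.00042992$)
$- \frac{1349}{J} + \frac{L}{-4058} = - 1349 \frac{1}{\frac{1}{2326}} + \frac{\sqrt{2271}}{-4058} = \left(-1349\right) 2326 + \sqrt{2271} \left(- \frac{1}{4058}\right) = -3137774 - \frac{\sqrt{2271}}{4058}$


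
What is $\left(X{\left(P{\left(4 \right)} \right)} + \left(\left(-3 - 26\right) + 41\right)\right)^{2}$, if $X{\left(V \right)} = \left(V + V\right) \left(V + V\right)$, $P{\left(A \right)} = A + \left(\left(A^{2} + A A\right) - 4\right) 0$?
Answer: $5776$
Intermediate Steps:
$P{\left(A \right)} = A$ ($P{\left(A \right)} = A + \left(\left(A^{2} + A^{2}\right) - 4\right) 0 = A + \left(2 A^{2} - 4\right) 0 = A + \left(-4 + 2 A^{2}\right) 0 = A + 0 = A$)
$X{\left(V \right)} = 4 V^{2}$ ($X{\left(V \right)} = 2 V 2 V = 4 V^{2}$)
$\left(X{\left(P{\left(4 \right)} \right)} + \left(\left(-3 - 26\right) + 41\right)\right)^{2} = \left(4 \cdot 4^{2} + \left(\left(-3 - 26\right) + 41\right)\right)^{2} = \left(4 \cdot 16 + \left(-29 + 41\right)\right)^{2} = \left(64 + 12\right)^{2} = 76^{2} = 5776$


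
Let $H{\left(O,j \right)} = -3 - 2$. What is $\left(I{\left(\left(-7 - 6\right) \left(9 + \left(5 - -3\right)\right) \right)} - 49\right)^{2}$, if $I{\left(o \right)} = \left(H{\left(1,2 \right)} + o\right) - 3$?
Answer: $77284$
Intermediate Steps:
$H{\left(O,j \right)} = -5$
$I{\left(o \right)} = -8 + o$ ($I{\left(o \right)} = \left(-5 + o\right) - 3 = -8 + o$)
$\left(I{\left(\left(-7 - 6\right) \left(9 + \left(5 - -3\right)\right) \right)} - 49\right)^{2} = \left(\left(-8 + \left(-7 - 6\right) \left(9 + \left(5 - -3\right)\right)\right) - 49\right)^{2} = \left(\left(-8 - 13 \left(9 + \left(5 + 3\right)\right)\right) - 49\right)^{2} = \left(\left(-8 - 13 \left(9 + 8\right)\right) - 49\right)^{2} = \left(\left(-8 - 221\right) - 49\right)^{2} = \left(-229 - 49\right)^{2} = \left(-278\right)^{2} = 77284$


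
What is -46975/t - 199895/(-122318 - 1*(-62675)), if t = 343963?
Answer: 65954753960/20514985209 ≈ 3.2150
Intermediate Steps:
-46975/t - 199895/(-122318 - 1*(-62675)) = -46975/343963 - 199895/(-122318 - 1*(-62675)) = -46975*1/343963 - 199895/(-122318 + 62675) = -46975/343963 - 199895/(-59643) = -46975/343963 - 199895*(-1/59643) = -46975/343963 + 199895/59643 = 65954753960/20514985209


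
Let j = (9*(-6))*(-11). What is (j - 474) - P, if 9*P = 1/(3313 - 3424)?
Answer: 119881/999 ≈ 120.00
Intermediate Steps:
P = -1/999 (P = 1/(9*(3313 - 3424)) = (1/9)/(-111) = (1/9)*(-1/111) = -1/999 ≈ -0.0010010)
j = 594 (j = -54*(-11) = 594)
(j - 474) - P = (594 - 474) - 1*(-1/999) = 120 + 1/999 = 119881/999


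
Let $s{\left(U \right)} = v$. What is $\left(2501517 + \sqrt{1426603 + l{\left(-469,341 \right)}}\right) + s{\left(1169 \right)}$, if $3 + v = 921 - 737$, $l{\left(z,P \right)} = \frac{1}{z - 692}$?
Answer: $2501698 + \frac{\sqrt{213660904578}}{387} \approx 2.5029 \cdot 10^{6}$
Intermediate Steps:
$l{\left(z,P \right)} = \frac{1}{-692 + z}$
$v = 181$ ($v = -3 + \left(921 - 737\right) = -3 + 184 = 181$)
$s{\left(U \right)} = 181$
$\left(2501517 + \sqrt{1426603 + l{\left(-469,341 \right)}}\right) + s{\left(1169 \right)} = \left(2501517 + \sqrt{1426603 + \frac{1}{-692 - 469}}\right) + 181 = \left(2501517 + \sqrt{1426603 + \frac{1}{-1161}}\right) + 181 = \left(2501517 + \sqrt{1426603 - \frac{1}{1161}}\right) + 181 = \left(2501517 + \sqrt{\frac{1656286082}{1161}}\right) + 181 = \left(2501517 + \frac{\sqrt{213660904578}}{387}\right) + 181 = 2501698 + \frac{\sqrt{213660904578}}{387}$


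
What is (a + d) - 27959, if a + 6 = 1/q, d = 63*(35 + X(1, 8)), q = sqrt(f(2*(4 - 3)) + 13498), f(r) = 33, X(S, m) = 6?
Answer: -25382 + sqrt(13531)/13531 ≈ -25382.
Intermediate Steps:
q = sqrt(13531) (q = sqrt(33 + 13498) = sqrt(13531) ≈ 116.32)
d = 2583 (d = 63*(35 + 6) = 63*41 = 2583)
a = -6 + sqrt(13531)/13531 (a = -6 + 1/(sqrt(13531)) = -6 + sqrt(13531)/13531 ≈ -5.9914)
(a + d) - 27959 = ((-6 + sqrt(13531)/13531) + 2583) - 27959 = (2577 + sqrt(13531)/13531) - 27959 = -25382 + sqrt(13531)/13531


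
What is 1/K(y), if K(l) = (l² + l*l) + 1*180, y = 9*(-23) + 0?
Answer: 1/85878 ≈ 1.1644e-5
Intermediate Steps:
y = -207 (y = -207 + 0 = -207)
K(l) = 180 + 2*l² (K(l) = (l² + l²) + 180 = 2*l² + 180 = 180 + 2*l²)
1/K(y) = 1/(180 + 2*(-207)²) = 1/(180 + 2*42849) = 1/(180 + 85698) = 1/85878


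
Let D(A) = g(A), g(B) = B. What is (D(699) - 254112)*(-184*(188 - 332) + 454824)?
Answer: -121972745160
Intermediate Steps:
D(A) = A
(D(699) - 254112)*(-184*(188 - 332) + 454824) = (699 - 254112)*(-184*(188 - 332) + 454824) = -253413*(-184*(-144) + 454824) = -253413*(26496 + 454824) = -253413*481320 = -121972745160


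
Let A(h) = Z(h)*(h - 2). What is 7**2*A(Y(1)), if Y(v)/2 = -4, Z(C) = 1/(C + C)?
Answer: 245/8 ≈ 30.625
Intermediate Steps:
Z(C) = 1/(2*C)
Y(v) = -8 (Y(v) = 2*(-4) = -8)
A(h) = (-2 + h)/(2*h) (A(h) = (1/(2*h))*(h - 2) = (1/(2*h))*(-2 + h) = (-2 + h)/(2*h))
7**2*A(Y(1)) = 7**2*((1/2)*(-2 - 8)/(-8)) = 49*((1/2)*(-1/8)*(-10)) = 49*(5/8) = 245/8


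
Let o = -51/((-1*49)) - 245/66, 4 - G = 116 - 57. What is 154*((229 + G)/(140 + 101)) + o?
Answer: 84576265/779394 ≈ 108.52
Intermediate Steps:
G = -55 (G = 4 - (116 - 57) = 4 - 1*59 = 4 - 59 = -55)
o = -8639/3234 (o = -51/(-49) - 245*1/66 = -51*(-1/49) - 245/66 = 51/49 - 245/66 = -8639/3234 ≈ -2.6713)
154*((229 + G)/(140 + 101)) + o = 154*((229 - 55)/(140 + 101)) - 8639/3234 = 154*(174/241) - 8639/3234 = 26796/241 - 8639/3234 = 84576265/779394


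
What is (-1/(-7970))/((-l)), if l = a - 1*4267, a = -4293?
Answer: 1/68223200 ≈ 1.4658e-8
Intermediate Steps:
l = -8560 (l = -4293 - 1*4267 = -4293 - 4267 = -8560)
(-1/(-7970))/((-l)) = (-1/(-7970))/((-1*(-8560))) = -1*(-1/7970)/8560 = (1/7970)*(1/8560) = 1/68223200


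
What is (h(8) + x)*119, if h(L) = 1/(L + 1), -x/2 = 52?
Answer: -111265/9 ≈ -12363.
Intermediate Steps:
x = -104 (x = -2*52 = -104)
h(L) = 1/(1 + L)
(h(8) + x)*119 = (1/(1 + 8) - 104)*119 = (1/9 - 104)*119 = -935/9*119 = -111265/9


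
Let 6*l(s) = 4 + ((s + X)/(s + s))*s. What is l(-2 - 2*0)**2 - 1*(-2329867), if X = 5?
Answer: 335500969/144 ≈ 2.3299e+6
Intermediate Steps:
l(s) = 13/12 + s/12 (l(s) = (4 + ((s + 5)/(s + s))*s)/6 = (4 + ((5 + s)/((2*s)))*s)/6 = (4 + ((5 + s)*(1/(2*s)))*s)/6 = (4 + ((5 + s)/(2*s))*s)/6 = (4 + (5/2 + s/2))/6 = (13/2 + s/2)/6 = 13/12 + s/12)
l(-2 - 2*0)**2 - 1*(-2329867) = (13/12 + (-2 - 2*0)/12)**2 - 1*(-2329867) = (13/12 + (-2 + 0)/12)**2 + 2329867 = (13/12 + (1/12)*(-2))**2 + 2329867 = (13/12 - 1/6)**2 + 2329867 = (11/12)**2 + 2329867 = 121/144 + 2329867 = 335500969/144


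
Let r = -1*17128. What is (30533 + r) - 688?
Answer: 12717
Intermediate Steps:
r = -17128
(30533 + r) - 688 = (30533 - 17128) - 688 = 13405 - 688 = 12717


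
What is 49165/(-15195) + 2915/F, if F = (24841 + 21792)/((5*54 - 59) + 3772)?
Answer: 34825600066/141717687 ≈ 245.74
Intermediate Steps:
F = 46633/3983 (F = 46633/((270 - 59) + 3772) = 46633/(211 + 3772) = 46633/3983 ≈ 11.708)
49165/(-15195) + 2915/F = 49165/(-15195) + 2915/(46633/3983) = 49165*(-1/15195) + 2915*(3983/46633) = -9833/3039 + 11610445/46633 = 34825600066/141717687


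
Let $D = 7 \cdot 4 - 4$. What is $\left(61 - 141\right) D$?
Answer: $-1920$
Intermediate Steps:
$D = 24$ ($D = 28 - 4 = 24$)
$\left(61 - 141\right) D = \left(61 - 141\right) 24 = \left(-80\right) 24 = -1920$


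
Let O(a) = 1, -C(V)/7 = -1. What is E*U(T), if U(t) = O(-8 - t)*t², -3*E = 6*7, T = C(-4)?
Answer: -686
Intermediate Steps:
C(V) = 7 (C(V) = -7*(-1) = 7)
T = 7
E = -14 (E = -2*7 = -⅓*42 = -14)
U(t) = t² (U(t) = 1*t² = t²)
E*U(T) = -14*7² = -14*49 = -686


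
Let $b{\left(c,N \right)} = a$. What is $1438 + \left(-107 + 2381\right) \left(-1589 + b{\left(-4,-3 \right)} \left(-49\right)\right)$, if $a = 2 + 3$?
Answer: $-4169078$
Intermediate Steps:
$a = 5$
$b{\left(c,N \right)} = 5$
$1438 + \left(-107 + 2381\right) \left(-1589 + b{\left(-4,-3 \right)} \left(-49\right)\right) = 1438 + \left(-107 + 2381\right) \left(-1589 + 5 \left(-49\right)\right) = 1438 + 2274 \left(-1589 - 245\right) = 1438 + 2274 \left(-1834\right) = 1438 - 4170516 = -4169078$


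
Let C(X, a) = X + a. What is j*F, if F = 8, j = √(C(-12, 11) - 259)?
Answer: 16*I*√65 ≈ 129.0*I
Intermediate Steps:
j = 2*I*√65 (j = √((-12 + 11) - 259) = √(-1 - 259) = √(-260) = 2*I*√65 ≈ 16.125*I)
j*F = (2*I*√65)*8 = 16*I*√65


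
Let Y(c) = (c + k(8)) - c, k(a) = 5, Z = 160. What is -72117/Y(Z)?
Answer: -72117/5 ≈ -14423.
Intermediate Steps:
Y(c) = 5 (Y(c) = (c + 5) - c = (5 + c) - c = 5)
-72117/Y(Z) = -72117/5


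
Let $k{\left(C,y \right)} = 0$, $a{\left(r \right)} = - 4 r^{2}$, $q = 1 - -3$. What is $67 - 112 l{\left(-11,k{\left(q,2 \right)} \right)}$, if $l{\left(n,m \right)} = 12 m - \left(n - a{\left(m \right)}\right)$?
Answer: $-1165$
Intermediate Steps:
$q = 4$ ($q = 1 + 3 = 4$)
$l{\left(n,m \right)} = - n - 4 m^{2} + 12 m$ ($l{\left(n,m \right)} = 12 m - \left(n + 4 m^{2}\right) = - n - 4 m^{2} + 12 m$)
$67 - 112 l{\left(-11,k{\left(q,2 \right)} \right)} = 67 - 112 \left(\left(-1\right) \left(-11\right) - 4 \cdot 0^{2} + 12 \cdot 0\right) = 67 - 112 \left(11 - 0 + 0\right) = 67 - 112 \left(11 + 0 + 0\right) = 67 - 1232 = -1165$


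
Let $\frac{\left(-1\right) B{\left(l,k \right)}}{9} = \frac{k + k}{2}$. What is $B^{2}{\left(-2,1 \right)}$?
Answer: $81$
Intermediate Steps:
$B{\left(l,k \right)} = - 9 k$ ($B{\left(l,k \right)} = - 9 \frac{k + k}{2} = - 9 \cdot 2 k \frac{1}{2} = - 9 k$)
$B^{2}{\left(-2,1 \right)} = \left(\left(-9\right) 1\right)^{2} = \left(-9\right)^{2} = 81$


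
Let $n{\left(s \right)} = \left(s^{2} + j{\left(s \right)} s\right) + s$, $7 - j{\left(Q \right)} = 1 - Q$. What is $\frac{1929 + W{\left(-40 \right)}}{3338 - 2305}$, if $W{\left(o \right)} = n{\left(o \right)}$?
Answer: $\frac{4849}{1033} \approx 4.6941$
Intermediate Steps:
$j{\left(Q \right)} = 6 + Q$ ($j{\left(Q \right)} = 7 - \left(1 - Q\right) = 7 + \left(-1 + Q\right) = 6 + Q$)
$n{\left(s \right)} = s + s^{2} + s \left(6 + s\right)$ ($n{\left(s \right)} = \left(s^{2} + \left(6 + s\right) s\right) + s = \left(s^{2} + s \left(6 + s\right)\right) + s = s + s^{2} + s \left(6 + s\right)$)
$W{\left(o \right)} = o \left(7 + 2 o\right)$
$\frac{1929 + W{\left(-40 \right)}}{3338 - 2305} = \frac{1929 - 40 \left(7 + 2 \left(-40\right)\right)}{3338 - 2305} = \frac{1929 - 40 \left(7 - 80\right)}{1033} = \left(1929 - -2920\right) \frac{1}{1033} = \left(1929 + 2920\right) \frac{1}{1033} = 4849 \cdot \frac{1}{1033} = \frac{4849}{1033}$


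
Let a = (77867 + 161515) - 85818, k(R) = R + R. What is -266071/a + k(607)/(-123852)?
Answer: -2761654349/1584934044 ≈ -1.7424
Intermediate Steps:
k(R) = 2*R
a = 153564 (a = 239382 - 85818 = 153564)
-266071/a + k(607)/(-123852) = -266071/153564 + (2*607)/(-123852) = -266071*1/153564 + 1214*(-1/123852) = -266071/153564 - 607/61926 = -2761654349/1584934044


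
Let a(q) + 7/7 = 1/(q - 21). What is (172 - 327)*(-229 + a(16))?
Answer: 35681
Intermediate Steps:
a(q) = -1 + 1/(-21 + q) (a(q) = -1 + 1/(q - 21) = -1 + 1/(-21 + q))
(172 - 327)*(-229 + a(16)) = (172 - 327)*(-229 + (22 - 1*16)/(-21 + 16)) = -155*(-229 + (22 - 16)/(-5)) = -155*(-229 - ⅕*6) = -155*(-229 - 6/5) = -155*(-1151/5) = 35681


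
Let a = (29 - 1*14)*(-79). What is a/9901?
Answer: -1185/9901 ≈ -0.11968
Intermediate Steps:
a = -1185 (a = (29 - 14)*(-79) = 15*(-79) = -1185)
a/9901 = -1185/9901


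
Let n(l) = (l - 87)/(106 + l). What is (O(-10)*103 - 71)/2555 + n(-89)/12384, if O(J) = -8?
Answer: -2360903/6723738 ≈ -0.35113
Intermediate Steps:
n(l) = (-87 + l)/(106 + l)
(O(-10)*103 - 71)/2555 + n(-89)/12384 = (-8*103 - 71)/2555 + ((-87 - 89)/(106 - 89))/12384 = (-824 - 71)*(1/2555) + (-176/17)*(1/12384) = -895*1/2555 + ((1/17)*(-176))*(1/12384) = -179/511 - 176/17*1/12384 = -179/511 - 11/13158 = -2360903/6723738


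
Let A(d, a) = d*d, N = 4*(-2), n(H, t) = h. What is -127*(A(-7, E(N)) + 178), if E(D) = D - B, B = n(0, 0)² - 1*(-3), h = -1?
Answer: -28829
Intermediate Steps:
n(H, t) = -1
B = 4 (B = (-1)² - 1*(-3) = 1 + 3 = 4)
N = -8
E(D) = -4 + D (E(D) = D - 1*4 = D - 4 = -4 + D)
A(d, a) = d²
-127*(A(-7, E(N)) + 178) = -127*((-7)² + 178) = -127*(49 + 178) = -127*227 = -28829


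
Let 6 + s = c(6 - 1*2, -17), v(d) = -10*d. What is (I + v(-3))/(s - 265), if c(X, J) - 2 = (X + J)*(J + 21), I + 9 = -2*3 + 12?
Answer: -9/107 ≈ -0.084112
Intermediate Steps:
I = -3 (I = -9 + (-2*3 + 12) = -9 + (-6 + 12) = -9 + 6 = -3)
c(X, J) = 2 + (21 + J)*(J + X) (c(X, J) = 2 + (X + J)*(J + 21) = 2 + (J + X)*(21 + J) = 2 + (21 + J)*(J + X))
s = -56 (s = -6 + (2 + (-17)**2 + 21*(-17) + 21*(6 - 1*2) - 17*(6 - 1*2)) = -6 + (2 + 289 - 357 + 21*(6 - 2) - 17*(6 - 2)) = -6 + (2 + 289 - 357 + 21*4 - 17*4) = -6 + (2 + 289 - 357 + 84 - 68) = -6 - 50 = -56)
(I + v(-3))/(s - 265) = (-3 - 10*(-3))/(-56 - 265) = (-3 + 30)/(-321) = 27*(-1/321) = -9/107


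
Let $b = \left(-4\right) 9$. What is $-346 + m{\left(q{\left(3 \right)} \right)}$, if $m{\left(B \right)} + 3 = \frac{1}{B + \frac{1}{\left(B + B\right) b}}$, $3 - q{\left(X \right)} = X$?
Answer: $-349$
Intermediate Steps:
$b = -36$
$q{\left(X \right)} = 3 - X$
$m{\left(B \right)} = -3 + \frac{1}{B - \frac{1}{72 B}}$ ($m{\left(B \right)} = -3 + \frac{1}{B + \frac{1}{\left(B + B\right) \left(-36\right)}} = -3 + \frac{1}{B + \frac{1}{2 B} \left(- \frac{1}{36}\right)} = -3 + \frac{1}{B - \frac{1}{72 B}}$)
$-346 + m{\left(q{\left(3 \right)} \right)} = -346 + \frac{3 \left(1 - 72 \left(3 - 3\right)^{2} + 24 \left(3 - 3\right)\right)}{-1 + 72 \left(3 - 3\right)^{2}} = -346 + \frac{3 \left(1 - 72 \cdot 0^{2} + 24 \cdot 0\right)}{-1 + 72 \cdot 0^{2}} = -346 + \frac{3 \left(1 - 0 + 0\right)}{-1 + 72 \cdot 0} = -346 + \frac{3 \left(1 + 0 + 0\right)}{-1 + 0} = -346 + 3 \frac{1}{-1} \cdot 1 = -346 + 3 \left(-1\right) 1 = -346 - 3 = -349$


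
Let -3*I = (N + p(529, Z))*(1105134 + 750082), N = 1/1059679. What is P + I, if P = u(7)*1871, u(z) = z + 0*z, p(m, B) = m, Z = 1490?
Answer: -1039937153473883/3179037 ≈ -3.2712e+8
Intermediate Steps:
N = 1/1059679 ≈ 9.4368e-7
u(z) = z (u(z) = z + 0 = z)
I = -1039978789321472/3179037 (I = -(1/1059679 + 529)*(1105134 + 750082)/3 = -560570192*1855216/3179037 = -⅓*1039978789321472/1059679 = -1039978789321472/3179037 ≈ -3.2714e+8)
P = 13097 (P = 7*1871 = 13097)
P + I = 13097 - 1039978789321472/3179037 = -1039937153473883/3179037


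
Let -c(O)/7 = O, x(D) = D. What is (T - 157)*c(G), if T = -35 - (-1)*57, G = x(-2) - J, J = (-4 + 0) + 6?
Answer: -3780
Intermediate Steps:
J = 2 (J = -4 + 6 = 2)
G = -4 (G = -2 - 1*2 = -2 - 2 = -4)
c(O) = -7*O
T = 22 (T = -35 - 1*(-57) = -35 + 57 = 22)
(T - 157)*c(G) = (22 - 157)*(-7*(-4)) = -135*28 = -3780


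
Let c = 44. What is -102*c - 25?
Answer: -4513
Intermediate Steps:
-102*c - 25 = -102*44 - 25 = -4488 - 25 = -4513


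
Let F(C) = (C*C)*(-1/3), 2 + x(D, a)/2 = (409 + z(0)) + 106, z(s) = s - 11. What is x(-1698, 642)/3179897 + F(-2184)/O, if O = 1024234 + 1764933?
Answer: -5053083271276/8869263775799 ≈ -0.56973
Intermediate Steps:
z(s) = -11 + s
x(D, a) = 1004 (x(D, a) = -4 + 2*((409 + (-11 + 0)) + 106) = -4 + 2*((409 - 11) + 106) = -4 + 2*(398 + 106) = -4 + 2*504 = -4 + 1008 = 1004)
F(C) = -C**2/3 (F(C) = C**2*(-1*1/3) = C**2*(-1/3) = -C**2/3)
O = 2789167
x(-1698, 642)/3179897 + F(-2184)/O = 1004/3179897 - 1/3*(-2184)**2/2789167 = 1004*(1/3179897) - 1/3*4769856*(1/2789167) = 1004/3179897 - 1589952*1/2789167 = 1004/3179897 - 1589952/2789167 = -5053083271276/8869263775799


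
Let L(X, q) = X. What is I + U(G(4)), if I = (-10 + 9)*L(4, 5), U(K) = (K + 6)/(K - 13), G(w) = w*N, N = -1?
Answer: -70/17 ≈ -4.1176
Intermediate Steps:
G(w) = -w (G(w) = w*(-1) = -w)
U(K) = (6 + K)/(-13 + K)
I = -4 (I = (-10 + 9)*4 = -1*4 = -4)
I + U(G(4)) = -4 + (6 - 1*4)/(-13 - 1*4) = -4 + (6 - 4)/(-13 - 4) = -4 + 2/(-17) = -4 - 1/17*2 = -4 - 2/17 = -70/17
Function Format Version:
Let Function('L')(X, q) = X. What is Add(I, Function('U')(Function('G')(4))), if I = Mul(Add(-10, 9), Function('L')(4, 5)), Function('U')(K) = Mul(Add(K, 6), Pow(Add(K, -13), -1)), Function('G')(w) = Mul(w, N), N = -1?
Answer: Rational(-70, 17) ≈ -4.1176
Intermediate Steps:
Function('G')(w) = Mul(-1, w) (Function('G')(w) = Mul(w, -1) = Mul(-1, w))
Function('U')(K) = Mul(Pow(Add(-13, K), -1), Add(6, K)) (Function('U')(K) = Mul(Add(6, K), Pow(Add(-13, K), -1)) = Mul(Pow(Add(-13, K), -1), Add(6, K)))
I = -4 (I = Mul(Add(-10, 9), 4) = Mul(-1, 4) = -4)
Add(I, Function('U')(Function('G')(4))) = Add(-4, Mul(Pow(Add(-13, Mul(-1, 4)), -1), Add(6, Mul(-1, 4)))) = Add(-4, Mul(Pow(Add(-13, -4), -1), Add(6, -4))) = Add(-4, Mul(Pow(-17, -1), 2)) = Add(-4, Mul(Rational(-1, 17), 2)) = Add(-4, Rational(-2, 17)) = Rational(-70, 17)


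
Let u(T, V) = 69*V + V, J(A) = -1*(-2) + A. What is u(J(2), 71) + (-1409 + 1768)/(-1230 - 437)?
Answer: 8284631/1667 ≈ 4969.8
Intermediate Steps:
J(A) = 2 + A
u(T, V) = 70*V
u(J(2), 71) + (-1409 + 1768)/(-1230 - 437) = 70*71 + (-1409 + 1768)/(-1230 - 437) = 4970 + 359/(-1667) = 4970 + 359*(-1/1667) = 4970 - 359/1667 = 8284631/1667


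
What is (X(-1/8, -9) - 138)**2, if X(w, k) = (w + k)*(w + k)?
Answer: 12271009/4096 ≈ 2995.9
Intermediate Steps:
X(w, k) = (k + w)**2 (X(w, k) = (k + w)*(k + w) = (k + w)**2)
(X(-1/8, -9) - 138)**2 = ((-9 - 1/8)**2 - 138)**2 = ((-73/8)**2 - 138)**2 = (5329/64 - 138)**2 = (-3503/64)**2 = 12271009/4096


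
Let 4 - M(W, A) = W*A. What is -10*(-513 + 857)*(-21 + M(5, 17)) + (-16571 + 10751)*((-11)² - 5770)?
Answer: 33228060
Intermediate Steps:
M(W, A) = 4 - A*W (M(W, A) = 4 - W*A = 4 - A*W)
-10*(-513 + 857)*(-21 + M(5, 17)) + (-16571 + 10751)*((-11)² - 5770) = -10*(-513 + 857)*(-21 + (4 - 1*17*5)) + (-16571 + 10751)*((-11)² - 5770) = -3440*(-21 + (4 - 85)) - 5820*(121 - 5770) = -3440*(-21 - 81) - 5820*(-5649) = -3440*(-102) + 32877180 = -10*(-35088) + 32877180 = 350880 + 32877180 = 33228060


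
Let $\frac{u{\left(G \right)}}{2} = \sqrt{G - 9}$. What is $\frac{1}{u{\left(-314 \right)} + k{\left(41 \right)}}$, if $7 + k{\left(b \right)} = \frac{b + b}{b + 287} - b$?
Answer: $- \frac{764}{57153} - \frac{32 i \sqrt{323}}{57153} \approx -0.013368 - 0.010063 i$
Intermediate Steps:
$u{\left(G \right)} = 2 \sqrt{-9 + G}$ ($u{\left(G \right)} = 2 \sqrt{G - 9} = 2 \sqrt{-9 + G}$)
$k{\left(b \right)} = -7 - b + \frac{2 b}{287 + b}$ ($k{\left(b \right)} = -7 - \left(b - \frac{b + b}{b + 287}\right) = -7 - \left(b - \frac{2 b}{287 + b}\right) = -7 - b + \frac{2 b}{287 + b}$)
$\frac{1}{u{\left(-314 \right)} + k{\left(41 \right)}} = \frac{1}{2 \sqrt{-9 - 314} + \frac{-2009 - 41^{2} - 11972}{287 + 41}} = \frac{1}{2 \sqrt{-323} + \frac{-2009 - 1681 - 11972}{328}} = \frac{1}{2 i \sqrt{323} + \frac{-2009 - 1681 - 11972}{328}} = \frac{1}{2 i \sqrt{323} + \frac{1}{328} \left(-15662\right)} = \frac{1}{2 i \sqrt{323} - \frac{191}{4}} = \frac{1}{- \frac{191}{4} + 2 i \sqrt{323}}$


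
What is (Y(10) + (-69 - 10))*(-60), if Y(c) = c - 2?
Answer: 4260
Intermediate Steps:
Y(c) = -2 + c
(Y(10) + (-69 - 10))*(-60) = ((-2 + 10) + (-69 - 10))*(-60) = (8 - 79)*(-60) = -71*(-60) = 4260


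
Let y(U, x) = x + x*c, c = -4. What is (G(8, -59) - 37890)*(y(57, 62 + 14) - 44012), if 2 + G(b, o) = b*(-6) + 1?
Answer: 1678421360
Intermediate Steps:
y(U, x) = -3*x (y(U, x) = x + x*(-4) = x - 4*x = -3*x)
G(b, o) = -1 - 6*b (G(b, o) = -2 + (b*(-6) + 1) = -2 + (-6*b + 1) = -2 + (1 - 6*b) = -1 - 6*b)
(G(8, -59) - 37890)*(y(57, 62 + 14) - 44012) = ((-1 - 6*8) - 37890)*(-3*(62 + 14) - 44012) = ((-1 - 48) - 37890)*(-3*76 - 44012) = (-49 - 37890)*(-228 - 44012) = -37939*(-44240) = 1678421360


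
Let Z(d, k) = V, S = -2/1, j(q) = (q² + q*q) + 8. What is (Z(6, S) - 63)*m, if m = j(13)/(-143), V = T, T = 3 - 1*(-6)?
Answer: 18684/143 ≈ 130.66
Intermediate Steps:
j(q) = 8 + 2*q² (j(q) = (q² + q²) + 8 = 2*q² + 8 = 8 + 2*q²)
T = 9 (T = 3 + 6 = 9)
V = 9
S = -2 (S = -2*1 = -2)
m = -346/143 (m = (8 + 2*13²)/(-143) = (8 + 2*169)*(-1/143) = (8 + 338)*(-1/143) = 346*(-1/143) = -346/143 ≈ -2.4196)
Z(d, k) = 9
(Z(6, S) - 63)*m = (9 - 63)*(-346/143) = -54*(-346/143) = 18684/143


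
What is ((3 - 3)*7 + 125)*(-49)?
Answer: -6125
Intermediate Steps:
((3 - 3)*7 + 125)*(-49) = (0*7 + 125)*(-49) = (0 + 125)*(-49) = 125*(-49) = -6125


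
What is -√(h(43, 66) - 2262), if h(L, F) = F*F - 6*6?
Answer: -7*√42 ≈ -45.365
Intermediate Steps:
h(L, F) = -36 + F² (h(L, F) = F² - 36 = -36 + F²)
-√(h(43, 66) - 2262) = -√((-36 + 66²) - 2262) = -√((-36 + 4356) - 2262) = -√(4320 - 2262) = -√2058 = -7*√42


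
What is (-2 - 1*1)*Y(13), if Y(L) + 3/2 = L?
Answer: -69/2 ≈ -34.500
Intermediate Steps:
Y(L) = -3/2 + L
(-2 - 1*1)*Y(13) = (-2 - 1*1)*(-3/2 + 13) = (-2 - 1)*(23/2) = -3*23/2 = -69/2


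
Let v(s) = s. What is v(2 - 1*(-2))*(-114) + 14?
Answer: -442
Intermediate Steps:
v(2 - 1*(-2))*(-114) + 14 = (2 - 1*(-2))*(-114) + 14 = (2 + 2)*(-114) + 14 = 4*(-114) + 14 = -456 + 14 = -442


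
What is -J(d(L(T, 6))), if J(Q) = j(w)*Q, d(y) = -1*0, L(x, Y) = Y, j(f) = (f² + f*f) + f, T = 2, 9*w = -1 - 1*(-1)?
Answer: 0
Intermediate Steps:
w = 0 (w = (-1 - 1*(-1))/9 = (-1 + 1)/9 = (⅑)*0 = 0)
j(f) = f + 2*f² (j(f) = (f² + f²) + f = 2*f² + f = f + 2*f²)
d(y) = 0
J(Q) = 0 (J(Q) = (0*(1 + 2*0))*Q = (0*(1 + 0))*Q = (0*1)*Q = 0*Q = 0)
-J(d(L(T, 6))) = -1*0 = 0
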